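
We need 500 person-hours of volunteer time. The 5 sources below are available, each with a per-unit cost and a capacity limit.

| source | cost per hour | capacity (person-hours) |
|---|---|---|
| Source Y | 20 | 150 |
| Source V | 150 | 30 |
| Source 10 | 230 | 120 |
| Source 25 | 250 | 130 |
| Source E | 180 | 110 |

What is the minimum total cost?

77400

Fill from the cheapest source first.
Source Y (20): use full 150 ; 350 person-hours to go.
Source V at 150: take all 30 person-hours ; 320 still needed.
Take 110 from Source E at 180 ; need 210 more.
Take 120 from Source 10 at 230 ; need 90 more.
Source 25 (250): take the remaining 90 ; done.
Cost = 150×20 + 30×150 + 110×180 + 120×230 + 90×250 = 77400.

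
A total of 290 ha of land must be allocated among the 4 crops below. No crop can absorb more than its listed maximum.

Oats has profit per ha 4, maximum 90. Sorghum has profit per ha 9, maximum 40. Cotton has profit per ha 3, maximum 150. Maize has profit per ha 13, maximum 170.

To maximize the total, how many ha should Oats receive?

80

Order the crops by profit per ha: Maize 13 > Sorghum 9 > Oats 4 > Cotton 3.
Maize takes 170 to reach its cap of 170 → 120 left.
Sorghum takes 40 to reach its cap of 40 → 80 left.
Only 80 left; Oats takes them to reach 80.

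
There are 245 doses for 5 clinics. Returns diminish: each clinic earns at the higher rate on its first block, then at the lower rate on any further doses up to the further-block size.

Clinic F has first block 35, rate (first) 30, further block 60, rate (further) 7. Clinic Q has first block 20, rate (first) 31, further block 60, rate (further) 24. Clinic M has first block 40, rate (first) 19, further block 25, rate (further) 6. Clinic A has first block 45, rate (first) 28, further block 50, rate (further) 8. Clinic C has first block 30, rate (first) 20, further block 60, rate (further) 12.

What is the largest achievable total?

Order all 10 blocks by rate: Clinic Q/T1 31 > Clinic F/T1 30 > Clinic A/T1 28 > Clinic Q/T2 24 > Clinic C/T1 20 > Clinic M/T1 19 > Clinic C/T2 12 > Clinic A/T2 8 > Clinic F/T2 7 > Clinic M/T2 6.
Clinic Q/T1 (31): +20 ; 225 left.
Clinic F T1 at 30: fill all 35 ; 190 left.
Clinic A T1 at 28: fill all 45 ; 145 left.
Clinic Q T2 at 24: fill all 60 ; 85 left.
Fill Clinic C T1 block (30 at 20) ; 55 left.
Clinic M T1 at 19: fill all 40 ; 15 left.
Clinic C T2 at 12: only 15 left, fill 15.
Total = 31×20 + 30×35 + 28×45 + 24×60 + 20×30 + 19×40 + 12×15 = 5910.

5910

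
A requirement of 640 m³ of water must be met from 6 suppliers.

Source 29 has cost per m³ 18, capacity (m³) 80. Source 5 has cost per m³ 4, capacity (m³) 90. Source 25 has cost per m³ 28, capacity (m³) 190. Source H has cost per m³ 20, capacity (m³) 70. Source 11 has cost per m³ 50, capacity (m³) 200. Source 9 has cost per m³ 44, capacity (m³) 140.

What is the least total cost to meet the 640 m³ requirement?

18180

Use suppliers in increasing cost order.
Source 5 (4): use full 90 — 550 m³ to go.
Source 29 at 18: take all 80 m³ — 470 still needed.
Source H at 20: take all 70 m³ — 400 still needed.
Source 25 (28): use full 190 — 210 m³ to go.
Take 140 from Source 9 at 44 — need 70 more.
Source 11 at 50: take 70 of its 200 — requirement met.
Cost = 90×4 + 80×18 + 70×20 + 190×28 + 140×44 + 70×50 = 18180.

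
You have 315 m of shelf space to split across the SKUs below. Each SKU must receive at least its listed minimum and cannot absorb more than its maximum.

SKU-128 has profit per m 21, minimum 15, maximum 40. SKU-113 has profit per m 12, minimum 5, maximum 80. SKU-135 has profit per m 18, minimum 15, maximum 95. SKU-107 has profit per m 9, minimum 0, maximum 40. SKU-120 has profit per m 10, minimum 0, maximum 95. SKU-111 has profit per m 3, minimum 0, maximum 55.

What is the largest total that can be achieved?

Meeting every minimum uses 15+5+15+0+0+0 = 35 m, leaving 280.
Order the SKUs by profit per m: SKU-128 21 > SKU-135 18 > SKU-113 12 > SKU-120 10 > SKU-107 9 > SKU-111 3.
SKU-128 takes 25 more to reach its cap of 40 → 255 left.
Give SKU-135 80 more to hit its cap of 95 → 175 left.
Give SKU-113 75 more to hit its cap of 80 → 100 left.
SKU-120: +95 to 95 (cap) → 5 left.
SKU-107: +5 (room for 40) → 5. Pool exhausted.
Total = 21×40 + 12×80 + 18×95 + 9×5 + 10×95 = 4505.

4505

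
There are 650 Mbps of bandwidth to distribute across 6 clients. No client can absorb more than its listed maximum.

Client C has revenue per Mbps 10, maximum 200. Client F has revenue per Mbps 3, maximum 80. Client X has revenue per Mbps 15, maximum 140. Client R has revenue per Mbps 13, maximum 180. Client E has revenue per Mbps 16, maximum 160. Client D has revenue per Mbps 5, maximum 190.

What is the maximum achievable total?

8700

Rank by revenue per Mbps: Client E 16 > Client X 15 > Client R 13 > Client C 10 > Client D 5 > Client F 3.
Give Client E 160 to hit its cap of 160 → 490 left.
Give Client X 140 to hit its cap of 140 → 350 left.
Give Client R 180 to hit its cap of 180 → 170 left.
Only 170 left; Client C takes them to reach 170.
Total = 10×170 + 15×140 + 13×180 + 16×160 = 8700.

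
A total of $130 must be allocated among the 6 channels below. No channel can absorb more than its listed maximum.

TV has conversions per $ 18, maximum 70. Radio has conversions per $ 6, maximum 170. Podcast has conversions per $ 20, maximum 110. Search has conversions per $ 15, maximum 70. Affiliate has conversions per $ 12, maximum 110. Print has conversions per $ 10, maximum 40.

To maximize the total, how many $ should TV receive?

Rank by conversions per $: Podcast 20 > TV 18 > Search 15 > Affiliate 12 > Print 10 > Radio 6.
Podcast: +110 to 110 (cap) → 20 left.
TV has room for 70 but only 20 remain, so it gets 20.

20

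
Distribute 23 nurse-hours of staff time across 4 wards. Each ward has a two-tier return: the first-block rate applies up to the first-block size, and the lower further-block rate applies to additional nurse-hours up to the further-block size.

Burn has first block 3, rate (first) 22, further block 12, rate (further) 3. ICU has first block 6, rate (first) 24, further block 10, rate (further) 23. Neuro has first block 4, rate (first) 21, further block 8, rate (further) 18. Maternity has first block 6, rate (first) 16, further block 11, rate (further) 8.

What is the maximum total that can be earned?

524

Treat each block as its own option and order by rate: ICU/first 24 > ICU/second 23 > Burn/first 22 > Neuro/first 21 > Neuro/second 18 > Maternity/first 16 > Maternity/second 8 > Burn/second 3.
ICU/first (24): +6 — 17 left.
Fill ICU second block (10 at 23) — 7 left.
Burn/first (22): +3 — 4 left.
Fill Neuro first block (4 at 21) — 0 left.
Total = 24×6 + 23×10 + 22×3 + 21×4 = 524.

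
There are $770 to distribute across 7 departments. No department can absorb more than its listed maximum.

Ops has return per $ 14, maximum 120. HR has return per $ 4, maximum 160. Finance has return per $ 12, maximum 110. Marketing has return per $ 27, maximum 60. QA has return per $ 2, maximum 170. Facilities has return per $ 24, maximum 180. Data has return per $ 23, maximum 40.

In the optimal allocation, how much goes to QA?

Rank by return per $: Marketing 27 > Facilities 24 > Data 23 > Ops 14 > Finance 12 > HR 4 > QA 2.
Marketing takes 60 to reach its cap of 60 ; 710 left.
Facilities: +180 to 180 (cap) ; 530 left.
Data: +40 to 40 (cap) ; 490 left.
Ops takes 120 to reach its cap of 120 ; 370 left.
Finance: +110 to 110 (cap) ; 260 left.
HR takes 160 to reach its cap of 160 ; 100 left.
QA: +100 (room for 170) → 100. Pool exhausted.

100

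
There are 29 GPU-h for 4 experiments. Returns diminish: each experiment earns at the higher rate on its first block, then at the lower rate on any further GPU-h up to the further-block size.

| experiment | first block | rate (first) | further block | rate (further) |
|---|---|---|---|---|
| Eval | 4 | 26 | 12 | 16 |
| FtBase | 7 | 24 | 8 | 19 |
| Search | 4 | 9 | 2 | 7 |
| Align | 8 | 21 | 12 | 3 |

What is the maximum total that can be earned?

Treat each block as its own option and order by rate: Eval/T1 26 > FtBase/T1 24 > Align/T1 21 > FtBase/T2 19 > Eval/T2 16 > Search/T1 9 > Search/T2 7 > Align/T2 3.
Fill Eval T1 block (4 at 26) ; 25 left.
FtBase T1 at 24: fill all 7 ; 18 left.
Align/T1 (21): +8 ; 10 left.
FtBase/T2 (19): +8 ; 2 left.
Eval/T2: +2 of 12 at 16; pool empty.
Total = 26×4 + 24×7 + 21×8 + 19×8 + 16×2 = 624.

624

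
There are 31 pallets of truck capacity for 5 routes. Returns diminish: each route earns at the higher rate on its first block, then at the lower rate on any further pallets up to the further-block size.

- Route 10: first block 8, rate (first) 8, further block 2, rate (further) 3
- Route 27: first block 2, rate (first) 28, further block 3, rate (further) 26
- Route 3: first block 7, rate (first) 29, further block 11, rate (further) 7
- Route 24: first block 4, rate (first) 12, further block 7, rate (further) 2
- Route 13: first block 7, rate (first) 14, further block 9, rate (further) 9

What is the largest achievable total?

Order all 10 blocks by rate: Route 3/first 29 > Route 27/first 28 > Route 27/second 26 > Route 13/first 14 > Route 24/first 12 > Route 13/second 9 > Route 10/first 8 > Route 3/second 7 > Route 10/second 3 > Route 24/second 2.
Fill Route 3 first block (7 at 29) ; 24 left.
Route 27/first (28): +2 ; 22 left.
Fill Route 27 second block (3 at 26) ; 19 left.
Route 13/first (14): +7 ; 12 left.
Route 24/first (12): +4 ; 8 left.
Route 13/second: +8 of 9 at 9; pool empty.
Total = 29×7 + 28×2 + 26×3 + 14×7 + 12×4 + 9×8 = 555.

555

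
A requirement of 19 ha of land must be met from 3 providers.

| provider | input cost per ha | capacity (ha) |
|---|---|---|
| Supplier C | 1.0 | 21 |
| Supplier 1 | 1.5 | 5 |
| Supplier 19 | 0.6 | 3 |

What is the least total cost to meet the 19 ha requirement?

Cheapest first:
Supplier 19 at 0.6: take all 3 ha — 16 still needed.
Supplier C (1.0): take the remaining 16 — done.
Supplier 1: unused.
Cost = 3×0.6 + 16×1.0 = 17.8.

17.8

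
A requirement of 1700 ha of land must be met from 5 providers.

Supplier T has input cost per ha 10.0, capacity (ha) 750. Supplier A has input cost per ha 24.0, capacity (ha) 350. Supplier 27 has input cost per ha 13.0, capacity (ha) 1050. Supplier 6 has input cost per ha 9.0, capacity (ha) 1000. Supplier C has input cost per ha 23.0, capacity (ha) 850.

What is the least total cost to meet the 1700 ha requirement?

16000

Fill from the cheapest provider first.
Supplier 6 (9.0): use full 1000 — 700 ha to go.
Supplier T at 10.0: take 700 of its 750 — requirement met.
Supplier 27, Supplier C, Supplier A: unused.
Cost = 1000×9.0 + 700×10.0 = 16000.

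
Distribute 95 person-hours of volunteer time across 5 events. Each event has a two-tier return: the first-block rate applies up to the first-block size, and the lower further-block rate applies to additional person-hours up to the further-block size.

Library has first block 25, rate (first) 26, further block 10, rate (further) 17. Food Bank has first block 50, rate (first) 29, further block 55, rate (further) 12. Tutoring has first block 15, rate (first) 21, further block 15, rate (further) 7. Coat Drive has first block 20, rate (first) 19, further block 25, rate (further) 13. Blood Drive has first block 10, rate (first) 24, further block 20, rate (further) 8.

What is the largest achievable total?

2550

Order all 10 blocks by rate: Food Bank/T1 29 > Library/T1 26 > Blood Drive/T1 24 > Tutoring/T1 21 > Coat Drive/T1 19 > Library/T2 17 > Coat Drive/T2 13 > Food Bank/T2 12 > Blood Drive/T2 8 > Tutoring/T2 7.
Fill Food Bank T1 block (50 at 29) → 45 left.
Library/T1 (26): +25 → 20 left.
Blood Drive T1 at 24: fill all 10 → 10 left.
10 remain; put them into Tutoring T1 at 21.
Total = 29×50 + 26×25 + 24×10 + 21×10 = 2550.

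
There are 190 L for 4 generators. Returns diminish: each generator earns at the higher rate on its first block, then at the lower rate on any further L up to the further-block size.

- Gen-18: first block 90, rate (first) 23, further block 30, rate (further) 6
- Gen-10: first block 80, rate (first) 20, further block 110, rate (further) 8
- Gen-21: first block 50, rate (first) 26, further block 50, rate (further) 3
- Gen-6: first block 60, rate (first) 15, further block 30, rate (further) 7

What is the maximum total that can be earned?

4370

Rank every tier by rate: Gen-21/tier1 26 > Gen-18/tier1 23 > Gen-10/tier1 20 > Gen-6/tier1 15 > Gen-10/tier2 8 > Gen-6/tier2 7 > Gen-18/tier2 6 > Gen-21/tier2 3.
Gen-21/tier1 (26): +50 ; 140 left.
Gen-18/tier1 (23): +90 ; 50 left.
Gen-10 tier1 at 20: only 50 left, fill 50.
Total = 26×50 + 23×90 + 20×50 = 4370.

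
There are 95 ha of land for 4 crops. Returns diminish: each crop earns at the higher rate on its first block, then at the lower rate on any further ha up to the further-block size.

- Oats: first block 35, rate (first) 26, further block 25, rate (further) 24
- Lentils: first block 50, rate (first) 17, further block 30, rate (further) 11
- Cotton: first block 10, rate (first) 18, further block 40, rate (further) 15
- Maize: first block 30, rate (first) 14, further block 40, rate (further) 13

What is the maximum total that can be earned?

2115

Rank every tier by rate: Oats/tier1 26 > Oats/tier2 24 > Cotton/tier1 18 > Lentils/tier1 17 > Cotton/tier2 15 > Maize/tier1 14 > Maize/tier2 13 > Lentils/tier2 11.
Oats tier1 at 26: fill all 35 ; 60 left.
Oats/tier2 (24): +25 ; 35 left.
Cotton/tier1 (18): +10 ; 25 left.
25 remain; put them into Lentils tier1 at 17.
Total = 26×35 + 24×25 + 18×10 + 17×25 = 2115.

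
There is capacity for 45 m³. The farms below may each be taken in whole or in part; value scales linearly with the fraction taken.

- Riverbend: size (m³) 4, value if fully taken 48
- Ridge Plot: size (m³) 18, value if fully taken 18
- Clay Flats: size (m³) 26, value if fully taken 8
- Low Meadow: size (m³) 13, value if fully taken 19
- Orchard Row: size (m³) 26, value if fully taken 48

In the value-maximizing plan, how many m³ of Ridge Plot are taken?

Best value per unit of size first: Riverbend 48/4≈12, Orchard Row 48/26≈1.85, Low Meadow 19/13≈1.46, Ridge Plot 18/18≈1, Clay Flats 8/26≈0.308.
All 4 m³ of Riverbend fit (value 48) ; 41 remain.
All 26 m³ of Orchard Row fit (value 48) ; 15 remain.
Take all of Low Meadow (13 m³, value 19) ; 2 m³ left.
Fill the last 2 m³ with part of Ridge Plot: 2/18 of it earns 2.

2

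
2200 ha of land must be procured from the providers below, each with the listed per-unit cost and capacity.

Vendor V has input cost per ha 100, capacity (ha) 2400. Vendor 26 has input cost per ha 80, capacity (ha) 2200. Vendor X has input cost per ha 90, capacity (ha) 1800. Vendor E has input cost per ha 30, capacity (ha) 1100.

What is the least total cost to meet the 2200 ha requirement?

121000

Cheapest first:
Vendor E at 30: take all 1100 ha — 1100 still needed.
Vendor 26 (80): take the remaining 1100 — done.
Vendor X, Vendor V: unused.
Cost = 1100×30 + 1100×80 = 121000.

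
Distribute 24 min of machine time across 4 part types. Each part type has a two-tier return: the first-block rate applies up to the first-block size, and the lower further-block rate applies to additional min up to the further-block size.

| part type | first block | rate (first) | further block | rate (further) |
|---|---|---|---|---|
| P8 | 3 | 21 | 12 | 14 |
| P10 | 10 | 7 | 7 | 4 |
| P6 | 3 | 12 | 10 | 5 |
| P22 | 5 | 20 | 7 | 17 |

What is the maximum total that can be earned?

408

Treat each block as its own option and order by rate: P8/T1 21 > P22/T1 20 > P22/T2 17 > P8/T2 14 > P6/T1 12 > P10/T1 7 > P6/T2 5 > P10/T2 4.
P8/T1 (21): +3 ; 21 left.
Fill P22 T1 block (5 at 20) ; 16 left.
P22 T2 at 17: fill all 7 ; 9 left.
9 remain; put them into P8 T2 at 14.
Total = 21×3 + 20×5 + 17×7 + 14×9 = 408.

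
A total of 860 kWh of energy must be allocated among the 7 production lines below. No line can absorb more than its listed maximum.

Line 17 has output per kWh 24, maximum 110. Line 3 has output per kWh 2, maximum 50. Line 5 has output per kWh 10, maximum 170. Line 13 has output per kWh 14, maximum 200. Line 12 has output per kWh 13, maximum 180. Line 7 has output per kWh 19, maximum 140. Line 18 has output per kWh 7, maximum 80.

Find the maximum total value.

12560

Rank by output per kWh: Line 17 24 > Line 7 19 > Line 13 14 > Line 12 13 > Line 5 10 > Line 18 7 > Line 3 2.
Line 17 takes 110 to reach its cap of 110 → 750 left.
Give Line 7 140 to hit its cap of 140 → 610 left.
Line 13 takes 200 to reach its cap of 200 → 410 left.
Line 12: +180 to 180 (cap) → 230 left.
Line 5: +170 to 170 (cap) → 60 left.
Line 18 has room for 80 but only 60 remain, so it gets 60.
Total = 24×110 + 10×170 + 14×200 + 13×180 + 19×140 + 7×60 = 12560.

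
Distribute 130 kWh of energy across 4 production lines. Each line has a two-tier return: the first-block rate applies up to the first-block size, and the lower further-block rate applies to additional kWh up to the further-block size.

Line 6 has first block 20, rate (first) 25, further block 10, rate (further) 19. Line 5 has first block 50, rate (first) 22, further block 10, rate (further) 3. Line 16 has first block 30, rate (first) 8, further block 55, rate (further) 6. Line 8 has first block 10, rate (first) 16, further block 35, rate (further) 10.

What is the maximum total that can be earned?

2340

Treat each block as its own option and order by rate: Line 6/first 25 > Line 5/first 22 > Line 6/second 19 > Line 8/first 16 > Line 8/second 10 > Line 16/first 8 > Line 16/second 6 > Line 5/second 3.
Line 6/first (25): +20 ; 110 left.
Fill Line 5 first block (50 at 22) ; 60 left.
Line 6/second (19): +10 ; 50 left.
Line 8 first at 16: fill all 10 ; 40 left.
Line 8 second at 10: fill all 35 ; 5 left.
Line 16 first at 8: only 5 left, fill 5.
Total = 25×20 + 22×50 + 19×10 + 16×10 + 10×35 + 8×5 = 2340.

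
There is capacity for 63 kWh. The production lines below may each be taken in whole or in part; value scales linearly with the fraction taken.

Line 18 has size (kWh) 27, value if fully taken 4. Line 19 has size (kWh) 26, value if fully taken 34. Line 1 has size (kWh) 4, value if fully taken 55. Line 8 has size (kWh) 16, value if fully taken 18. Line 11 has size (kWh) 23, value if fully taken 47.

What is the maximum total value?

147.25

Sort by value density: Line 1 55/4≈13.8, Line 11 47/23≈2.04, Line 19 34/26≈1.31, Line 8 18/16≈1.12, Line 18 4/27≈0.148.
Line 1: take in full, 4 kWh for value 55 ; 59 left.
All 23 kWh of Line 11 fit (value 47) ; 36 remain.
Line 19: take in full, 26 kWh for value 34 ; 10 left.
Only 10 kWh remain; take 10/16 of Line 8 for value 18×10/16 = 11.25.
Total value = 147.25.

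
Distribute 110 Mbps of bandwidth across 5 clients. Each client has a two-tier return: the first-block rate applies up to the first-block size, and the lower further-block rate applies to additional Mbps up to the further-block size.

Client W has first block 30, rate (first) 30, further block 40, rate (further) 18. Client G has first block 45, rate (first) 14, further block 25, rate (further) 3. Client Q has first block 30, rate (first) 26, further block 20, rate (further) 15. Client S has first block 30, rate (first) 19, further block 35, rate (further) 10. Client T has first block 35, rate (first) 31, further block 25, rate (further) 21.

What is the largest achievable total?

Treat each block as its own option and order by rate: Client T/tier1 31 > Client W/tier1 30 > Client Q/tier1 26 > Client T/tier2 21 > Client S/tier1 19 > Client W/tier2 18 > Client Q/tier2 15 > Client G/tier1 14 > Client S/tier2 10 > Client G/tier2 3.
Fill Client T tier1 block (35 at 31) ; 75 left.
Client W/tier1 (30): +30 ; 45 left.
Client Q/tier1 (26): +30 ; 15 left.
Client T tier2 at 21: only 15 left, fill 15.
Total = 31×35 + 30×30 + 26×30 + 21×15 = 3080.

3080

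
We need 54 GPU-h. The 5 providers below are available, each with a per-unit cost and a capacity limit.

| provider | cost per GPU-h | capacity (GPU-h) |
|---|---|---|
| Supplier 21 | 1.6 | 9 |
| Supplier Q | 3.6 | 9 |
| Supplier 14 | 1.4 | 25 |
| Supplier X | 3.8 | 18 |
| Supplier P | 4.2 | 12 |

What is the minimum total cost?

Fill from the cheapest provider first.
Take 25 from Supplier 14 at 1.4 ; need 29 more.
Supplier 21 at 1.6: take all 9 GPU-h ; 20 still needed.
Supplier Q (3.6): use full 9 ; 11 GPU-h to go.
Take 11 from Supplier X at 3.8 to finish.
Supplier P: unused.
Cost = 25×1.4 + 9×1.6 + 9×3.6 + 11×3.8 = 123.6.

123.6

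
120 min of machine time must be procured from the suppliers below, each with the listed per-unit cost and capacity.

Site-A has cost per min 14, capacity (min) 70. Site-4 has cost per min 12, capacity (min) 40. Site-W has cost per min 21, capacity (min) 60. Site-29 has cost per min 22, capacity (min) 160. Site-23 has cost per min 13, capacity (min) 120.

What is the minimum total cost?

1520

Cheapest first:
Site-4 (12): use full 40 ; 80 min to go.
Site-23 (13): take the remaining 80 ; done.
Site-A, Site-W, Site-29: unused.
Cost = 40×12 + 80×13 = 1520.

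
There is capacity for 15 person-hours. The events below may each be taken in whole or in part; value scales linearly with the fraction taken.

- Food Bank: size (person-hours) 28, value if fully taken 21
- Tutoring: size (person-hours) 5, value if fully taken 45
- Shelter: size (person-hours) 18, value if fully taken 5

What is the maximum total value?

Sort by value density: Tutoring 45/5≈9, Food Bank 21/28≈0.75, Shelter 5/18≈0.278.
Take all of Tutoring (5 person-hours, value 45) — 10 person-hours left.
Fill the last 10 person-hours with part of Food Bank: 10/28 of it earns 7.5.
Total value = 52.5.

52.5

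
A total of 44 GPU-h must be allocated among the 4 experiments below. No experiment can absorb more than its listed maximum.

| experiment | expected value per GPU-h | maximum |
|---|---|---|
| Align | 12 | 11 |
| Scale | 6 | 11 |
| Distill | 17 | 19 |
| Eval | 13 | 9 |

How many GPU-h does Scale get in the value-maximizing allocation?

Order the experiments by expected value per GPU-h: Distill 17 > Eval 13 > Align 12 > Scale 6.
Give Distill 19 to hit its cap of 19 — 25 left.
Give Eval 9 to hit its cap of 9 — 16 left.
Align: +11 to 11 (cap) — 5 left.
Only 5 left; Scale takes them to reach 5.

5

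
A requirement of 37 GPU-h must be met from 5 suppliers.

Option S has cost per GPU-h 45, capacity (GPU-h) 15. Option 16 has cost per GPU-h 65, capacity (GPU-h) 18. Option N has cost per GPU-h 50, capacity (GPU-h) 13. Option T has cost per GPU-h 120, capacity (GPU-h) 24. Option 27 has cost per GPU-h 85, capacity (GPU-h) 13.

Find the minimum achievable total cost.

1910

Cheapest first:
Option S (45): use full 15 → 22 GPU-h to go.
Option N at 50: take all 13 GPU-h → 9 still needed.
Option 16 at 65: take 9 of its 18 → requirement met.
Option 27, Option T: unused.
Cost = 15×45 + 13×50 + 9×65 = 1910.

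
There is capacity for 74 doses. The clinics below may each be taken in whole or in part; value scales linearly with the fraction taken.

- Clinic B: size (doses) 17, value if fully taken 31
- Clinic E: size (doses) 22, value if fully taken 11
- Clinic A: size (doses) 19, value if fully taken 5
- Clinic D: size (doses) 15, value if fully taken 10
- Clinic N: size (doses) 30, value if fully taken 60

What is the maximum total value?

Sort by value density: Clinic N 60/30≈2, Clinic B 31/17≈1.82, Clinic D 10/15≈0.667, Clinic E 11/22≈0.5, Clinic A 5/19≈0.263.
All 30 doses of Clinic N fit (value 60) → 44 remain.
Clinic B: take in full, 17 doses for value 31 → 27 left.
All 15 doses of Clinic D fit (value 10) → 12 remain.
Only 12 doses remain; take 12/22 of Clinic E for value 11×12/22 = 6.
Total value = 107.

107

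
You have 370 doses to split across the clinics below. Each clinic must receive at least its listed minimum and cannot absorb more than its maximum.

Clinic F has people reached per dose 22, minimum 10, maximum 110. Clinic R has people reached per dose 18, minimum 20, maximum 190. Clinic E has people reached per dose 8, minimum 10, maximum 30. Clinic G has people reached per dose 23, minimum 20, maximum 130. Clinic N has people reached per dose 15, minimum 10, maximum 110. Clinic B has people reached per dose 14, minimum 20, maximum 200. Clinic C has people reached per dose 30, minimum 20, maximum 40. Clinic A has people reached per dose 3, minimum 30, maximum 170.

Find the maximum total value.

7570

Meeting every minimum uses 10+20+10+20+10+20+20+30 = 140 doses, leaving 230.
Order the clinics by people reached per dose: Clinic C 30 > Clinic G 23 > Clinic F 22 > Clinic R 18 > Clinic N 15 > Clinic B 14 > Clinic E 8 > Clinic A 3.
Give Clinic C 20 more to hit its cap of 40 ; 210 left.
Clinic G takes 110 more to reach its cap of 130 ; 100 left.
Clinic F takes 100 more to reach its cap of 110 ; 0 left.
Total = 22×110 + 18×20 + 8×10 + 23×130 + 15×10 + 14×20 + 30×40 + 3×30 = 7570.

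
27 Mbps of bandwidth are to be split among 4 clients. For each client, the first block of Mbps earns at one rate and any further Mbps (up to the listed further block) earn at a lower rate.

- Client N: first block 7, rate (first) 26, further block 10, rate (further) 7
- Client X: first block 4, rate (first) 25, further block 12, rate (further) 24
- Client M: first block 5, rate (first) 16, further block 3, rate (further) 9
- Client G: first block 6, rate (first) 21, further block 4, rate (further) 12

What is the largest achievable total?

654

Order all 8 blocks by rate: Client N/tier1 26 > Client X/tier1 25 > Client X/tier2 24 > Client G/tier1 21 > Client M/tier1 16 > Client G/tier2 12 > Client M/tier2 9 > Client N/tier2 7.
Client N tier1 at 26: fill all 7 — 20 left.
Client X tier1 at 25: fill all 4 — 16 left.
Client X/tier2 (24): +12 — 4 left.
Client G/tier1: +4 of 6 at 21; pool empty.
Total = 26×7 + 25×4 + 24×12 + 21×4 = 654.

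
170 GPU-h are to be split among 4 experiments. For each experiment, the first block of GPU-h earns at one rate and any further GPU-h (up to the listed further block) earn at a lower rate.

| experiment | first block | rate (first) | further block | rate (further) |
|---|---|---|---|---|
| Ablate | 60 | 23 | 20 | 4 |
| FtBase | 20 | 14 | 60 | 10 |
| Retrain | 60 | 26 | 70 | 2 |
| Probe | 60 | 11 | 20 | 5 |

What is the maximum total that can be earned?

Treat each block as its own option and order by rate: Retrain/tier1 26 > Ablate/tier1 23 > FtBase/tier1 14 > Probe/tier1 11 > FtBase/tier2 10 > Probe/tier2 5 > Ablate/tier2 4 > Retrain/tier2 2.
Retrain/tier1 (26): +60 → 110 left.
Ablate/tier1 (23): +60 → 50 left.
Fill FtBase tier1 block (20 at 14) → 30 left.
Probe/tier1: +30 of 60 at 11; pool empty.
Total = 26×60 + 23×60 + 14×20 + 11×30 = 3550.

3550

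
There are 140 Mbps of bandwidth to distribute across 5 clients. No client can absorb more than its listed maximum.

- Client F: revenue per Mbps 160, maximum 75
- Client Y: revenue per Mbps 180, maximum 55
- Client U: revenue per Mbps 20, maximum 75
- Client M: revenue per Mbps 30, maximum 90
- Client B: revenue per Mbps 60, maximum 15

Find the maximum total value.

Order the clients by revenue per Mbps: Client Y 180 > Client F 160 > Client B 60 > Client M 30 > Client U 20.
Client Y takes 55 to reach its cap of 55 → 85 left.
Client F takes 75 to reach its cap of 75 → 10 left.
Client B has room for 15 but only 10 remain, so it gets 10.
Total = 160×75 + 180×55 + 60×10 = 22500.

22500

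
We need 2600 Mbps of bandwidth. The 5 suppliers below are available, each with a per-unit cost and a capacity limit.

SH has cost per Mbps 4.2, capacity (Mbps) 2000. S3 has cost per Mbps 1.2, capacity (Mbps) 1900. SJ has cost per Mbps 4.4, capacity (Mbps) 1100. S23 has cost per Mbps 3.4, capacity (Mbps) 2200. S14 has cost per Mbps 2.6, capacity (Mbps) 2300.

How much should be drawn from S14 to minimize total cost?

Fill from the cheapest supplier first.
S3 (1.2): use full 1900 → 700 Mbps to go.
S14 at 2.6: take 700 of its 2300 → requirement met.
S23, SH, SJ: unused.

700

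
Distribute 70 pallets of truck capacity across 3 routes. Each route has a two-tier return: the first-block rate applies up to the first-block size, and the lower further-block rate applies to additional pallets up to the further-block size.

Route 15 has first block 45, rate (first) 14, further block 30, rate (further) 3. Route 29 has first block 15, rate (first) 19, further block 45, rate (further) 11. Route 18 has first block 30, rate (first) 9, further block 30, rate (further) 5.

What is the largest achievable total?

Order all 6 blocks by rate: Route 29/tier1 19 > Route 15/tier1 14 > Route 29/tier2 11 > Route 18/tier1 9 > Route 18/tier2 5 > Route 15/tier2 3.
Fill Route 29 tier1 block (15 at 19) → 55 left.
Route 15/tier1 (14): +45 → 10 left.
10 remain; put them into Route 29 tier2 at 11.
Total = 19×15 + 14×45 + 11×10 = 1025.

1025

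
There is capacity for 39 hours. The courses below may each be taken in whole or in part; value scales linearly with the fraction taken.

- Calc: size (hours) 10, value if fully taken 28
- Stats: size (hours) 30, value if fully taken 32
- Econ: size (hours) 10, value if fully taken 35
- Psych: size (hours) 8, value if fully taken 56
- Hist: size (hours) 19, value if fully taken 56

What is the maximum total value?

Sort by value density: Psych 56/8≈7, Econ 35/10≈3.5, Hist 56/19≈2.95, Calc 28/10≈2.8, Stats 32/30≈1.07.
Take all of Psych (8 hours, value 56) → 31 hours left.
Econ: take in full, 10 hours for value 35 → 21 left.
All 19 hours of Hist fit (value 56) → 2 remain.
Only 2 hours remain; take 2/10 of Calc for value 28×2/10 = 5.6.
Total value = 152.6.

152.6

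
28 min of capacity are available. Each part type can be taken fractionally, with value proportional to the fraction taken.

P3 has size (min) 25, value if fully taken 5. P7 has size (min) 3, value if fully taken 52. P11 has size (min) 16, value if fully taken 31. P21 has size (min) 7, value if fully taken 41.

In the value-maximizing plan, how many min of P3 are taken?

2

Sort by value density: P7 52/3≈17.3, P21 41/7≈5.86, P11 31/16≈1.94, P3 5/25≈0.2.
P7: take in full, 3 min for value 52 ; 25 left.
P21: take in full, 7 min for value 41 ; 18 left.
Take all of P11 (16 min, value 31) ; 2 min left.
Only 2 min remain; take 2/25 of P3 for value 5×2/25 = 0.4.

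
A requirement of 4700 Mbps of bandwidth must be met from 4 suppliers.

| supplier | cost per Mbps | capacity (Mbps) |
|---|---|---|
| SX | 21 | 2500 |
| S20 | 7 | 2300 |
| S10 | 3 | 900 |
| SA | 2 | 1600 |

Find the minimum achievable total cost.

21300

Use suppliers in increasing cost order.
SA at 2: take all 1600 Mbps → 3100 still needed.
S10 at 3: take all 900 Mbps → 2200 still needed.
S20 at 7: take 2200 of its 2300 → requirement met.
SX: unused.
Cost = 1600×2 + 900×3 + 2200×7 = 21300.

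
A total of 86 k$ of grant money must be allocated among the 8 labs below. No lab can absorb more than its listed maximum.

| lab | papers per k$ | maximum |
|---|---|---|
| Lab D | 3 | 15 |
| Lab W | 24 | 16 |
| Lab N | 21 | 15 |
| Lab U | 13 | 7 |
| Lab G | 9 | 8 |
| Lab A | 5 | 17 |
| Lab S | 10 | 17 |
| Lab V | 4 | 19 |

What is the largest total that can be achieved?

1141

Order the labs by papers per k$: Lab W 24 > Lab N 21 > Lab U 13 > Lab S 10 > Lab G 9 > Lab A 5 > Lab V 4 > Lab D 3.
Give Lab W 16 to hit its cap of 16 — 70 left.
Lab N takes 15 to reach its cap of 15 — 55 left.
Lab U: +7 to 7 (cap) — 48 left.
Give Lab S 17 to hit its cap of 17 — 31 left.
Give Lab G 8 to hit its cap of 8 — 23 left.
Lab A: +17 to 17 (cap) — 6 left.
Only 6 left; Lab V takes them to reach 6.
Total = 24×16 + 21×15 + 13×7 + 9×8 + 5×17 + 10×17 + 4×6 = 1141.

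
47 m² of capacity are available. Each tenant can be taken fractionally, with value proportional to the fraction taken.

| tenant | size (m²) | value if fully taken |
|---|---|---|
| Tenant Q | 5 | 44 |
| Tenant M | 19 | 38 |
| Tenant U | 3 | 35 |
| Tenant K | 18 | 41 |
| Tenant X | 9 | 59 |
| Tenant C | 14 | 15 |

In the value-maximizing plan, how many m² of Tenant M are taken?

Best value per unit of size first: Tenant U 35/3≈11.7, Tenant Q 44/5≈8.8, Tenant X 59/9≈6.56, Tenant K 41/18≈2.28, Tenant M 38/19≈2, Tenant C 15/14≈1.07.
Take all of Tenant U (3 m², value 35) — 44 m² left.
Take all of Tenant Q (5 m², value 44) — 39 m² left.
All 9 m² of Tenant X fit (value 59) — 30 remain.
Tenant K: take in full, 18 m² for value 41 — 12 left.
Only 12 m² remain; take 12/19 of Tenant M for value 38×12/19 = 24.

12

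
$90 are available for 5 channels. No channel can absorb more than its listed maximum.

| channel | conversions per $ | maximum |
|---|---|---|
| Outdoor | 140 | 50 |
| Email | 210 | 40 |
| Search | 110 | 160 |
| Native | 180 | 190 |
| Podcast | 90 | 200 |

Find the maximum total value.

Order the channels by conversions per $: Email 210 > Native 180 > Outdoor 140 > Search 110 > Podcast 90.
Give Email 40 to hit its cap of 40 ; 50 left.
Native has room for 190 but only 50 remain, so it gets 50.
Total = 210×40 + 180×50 = 17400.

17400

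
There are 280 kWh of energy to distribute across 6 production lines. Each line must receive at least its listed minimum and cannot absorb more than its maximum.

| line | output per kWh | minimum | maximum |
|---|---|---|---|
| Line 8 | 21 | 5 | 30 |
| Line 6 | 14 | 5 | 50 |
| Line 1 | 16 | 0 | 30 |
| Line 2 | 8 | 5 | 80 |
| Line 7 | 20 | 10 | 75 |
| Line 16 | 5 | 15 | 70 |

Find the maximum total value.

Meeting every minimum uses 5+5+0+5+10+15 = 40 kWh, leaving 240.
Order the production lines by output per kWh: Line 8 21 > Line 7 20 > Line 1 16 > Line 6 14 > Line 2 8 > Line 16 5.
Line 8 takes 25 more to reach its cap of 30 — 215 left.
Line 7: +65 to 75 (cap) — 150 left.
Line 1: +30 to 30 (cap) — 120 left.
Line 6 takes 45 more to reach its cap of 50 — 75 left.
Line 2 takes 75 more to reach its cap of 80 — 0 left.
Total = 21×30 + 14×50 + 16×30 + 8×80 + 20×75 + 5×15 = 4025.

4025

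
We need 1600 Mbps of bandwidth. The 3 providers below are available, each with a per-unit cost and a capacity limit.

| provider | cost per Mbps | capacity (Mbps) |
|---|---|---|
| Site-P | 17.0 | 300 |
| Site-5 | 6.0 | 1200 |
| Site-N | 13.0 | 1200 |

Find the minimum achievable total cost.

12400

Cheapest first:
Site-5 at 6.0: take all 1200 Mbps ; 400 still needed.
Site-N at 13.0: take 400 of its 1200 ; requirement met.
Site-P: unused.
Cost = 1200×6.0 + 400×13.0 = 12400.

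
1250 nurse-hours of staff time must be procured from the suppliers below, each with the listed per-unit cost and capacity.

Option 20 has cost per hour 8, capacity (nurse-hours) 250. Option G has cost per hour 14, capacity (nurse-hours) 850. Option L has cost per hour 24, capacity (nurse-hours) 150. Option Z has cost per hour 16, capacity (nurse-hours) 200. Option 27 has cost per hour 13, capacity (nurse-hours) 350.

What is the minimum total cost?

Use suppliers in increasing cost order.
Option 20 (8): use full 250 → 1000 nurse-hours to go.
Take 350 from Option 27 at 13 → need 650 more.
Option G (14): take the remaining 650 → done.
Option Z, Option L: unused.
Cost = 250×8 + 350×13 + 650×14 = 15650.

15650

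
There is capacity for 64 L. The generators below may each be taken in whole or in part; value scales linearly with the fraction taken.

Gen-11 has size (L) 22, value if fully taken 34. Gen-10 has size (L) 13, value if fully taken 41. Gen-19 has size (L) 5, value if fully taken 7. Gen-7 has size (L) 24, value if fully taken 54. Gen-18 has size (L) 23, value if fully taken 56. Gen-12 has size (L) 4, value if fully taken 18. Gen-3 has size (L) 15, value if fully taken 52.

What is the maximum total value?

187.25

Sort by value density: Gen-12 18/4≈4.5, Gen-3 52/15≈3.47, Gen-10 41/13≈3.15, Gen-18 56/23≈2.43, Gen-7 54/24≈2.25, Gen-11 34/22≈1.55, Gen-19 7/5≈1.4.
Take all of Gen-12 (4 L, value 18) → 60 L left.
All 15 L of Gen-3 fit (value 52) → 45 remain.
Gen-10: take in full, 13 L for value 41 → 32 left.
Take all of Gen-18 (23 L, value 56) → 9 L left.
Only 9 L remain; take 9/24 of Gen-7 for value 54×9/24 = 20.25.
Total value = 187.25.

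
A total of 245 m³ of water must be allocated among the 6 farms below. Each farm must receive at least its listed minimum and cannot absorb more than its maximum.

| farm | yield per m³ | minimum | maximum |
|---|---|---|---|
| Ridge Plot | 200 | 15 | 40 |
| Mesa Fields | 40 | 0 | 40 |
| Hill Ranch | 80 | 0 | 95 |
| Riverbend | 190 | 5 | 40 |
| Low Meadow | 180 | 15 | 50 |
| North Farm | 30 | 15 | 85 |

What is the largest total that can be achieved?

32850

Meeting every minimum uses 15+0+0+5+15+15 = 50 m³, leaving 195.
Highest yield per m³ first: Ridge Plot 200 > Riverbend 190 > Low Meadow 180 > Hill Ranch 80 > Mesa Fields 40 > North Farm 30.
Ridge Plot: +25 to 40 (cap) — 170 left.
Give Riverbend 35 more to hit its cap of 40 — 135 left.
Give Low Meadow 35 more to hit its cap of 50 — 100 left.
Give Hill Ranch 95 more to hit its cap of 95 — 5 left.
Only 5 left; Mesa Fields takes them to reach 5.
Total = 200×40 + 40×5 + 80×95 + 190×40 + 180×50 + 30×15 = 32850.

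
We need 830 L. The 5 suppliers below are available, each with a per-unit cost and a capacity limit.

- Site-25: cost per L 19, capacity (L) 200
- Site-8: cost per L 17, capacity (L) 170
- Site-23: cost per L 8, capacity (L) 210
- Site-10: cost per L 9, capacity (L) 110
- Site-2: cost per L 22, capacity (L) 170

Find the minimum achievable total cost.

Fill from the cheapest supplier first.
Site-23 at 8: take all 210 L — 620 still needed.
Take 110 from Site-10 at 9 — need 510 more.
Take 170 from Site-8 at 17 — need 340 more.
Site-25 (19): use full 200 — 140 L to go.
Site-2 at 22: take 140 of its 170 — requirement met.
Cost = 210×8 + 110×9 + 170×17 + 200×19 + 140×22 = 12440.

12440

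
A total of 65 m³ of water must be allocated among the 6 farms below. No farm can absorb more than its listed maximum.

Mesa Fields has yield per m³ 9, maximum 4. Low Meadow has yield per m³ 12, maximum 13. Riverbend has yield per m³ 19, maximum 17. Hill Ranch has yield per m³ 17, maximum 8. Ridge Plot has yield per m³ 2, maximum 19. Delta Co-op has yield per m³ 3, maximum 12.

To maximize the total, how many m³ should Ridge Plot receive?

11

Order the farms by yield per m³: Riverbend 19 > Hill Ranch 17 > Low Meadow 12 > Mesa Fields 9 > Delta Co-op 3 > Ridge Plot 2.
Give Riverbend 17 to hit its cap of 17 — 48 left.
Give Hill Ranch 8 to hit its cap of 8 — 40 left.
Low Meadow takes 13 to reach its cap of 13 — 27 left.
Give Mesa Fields 4 to hit its cap of 4 — 23 left.
Give Delta Co-op 12 to hit its cap of 12 — 11 left.
Ridge Plot has room for 19 but only 11 remain, so it gets 11.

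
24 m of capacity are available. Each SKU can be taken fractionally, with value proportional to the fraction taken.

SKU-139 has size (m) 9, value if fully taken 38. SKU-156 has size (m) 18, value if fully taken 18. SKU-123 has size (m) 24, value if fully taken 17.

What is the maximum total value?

Best value per unit of size first: SKU-139 38/9≈4.22, SKU-156 18/18≈1, SKU-123 17/24≈0.708.
All 9 m of SKU-139 fit (value 38) — 15 remain.
Only 15 m remain; take 15/18 of SKU-156 for value 18×15/18 = 15.
Total value = 53.

53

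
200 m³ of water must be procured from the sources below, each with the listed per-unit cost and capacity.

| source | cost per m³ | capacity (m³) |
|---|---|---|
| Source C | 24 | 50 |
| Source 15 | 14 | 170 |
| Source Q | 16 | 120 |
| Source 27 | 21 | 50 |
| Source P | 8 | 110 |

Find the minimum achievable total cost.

2140

Fill from the cheapest source first.
Take 110 from Source P at 8 ; need 90 more.
Source 15 (14): take the remaining 90 ; done.
Source Q, Source 27, Source C: unused.
Cost = 110×8 + 90×14 = 2140.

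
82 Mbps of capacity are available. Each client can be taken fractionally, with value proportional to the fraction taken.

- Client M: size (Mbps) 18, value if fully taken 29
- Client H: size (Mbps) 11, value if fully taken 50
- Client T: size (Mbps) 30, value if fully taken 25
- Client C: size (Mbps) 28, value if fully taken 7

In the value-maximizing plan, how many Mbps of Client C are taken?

Rank by value-to-size ratio: Client H 50/11≈4.55, Client M 29/18≈1.61, Client T 25/30≈0.833, Client C 7/28≈0.25.
All 11 Mbps of Client H fit (value 50) → 71 remain.
All 18 Mbps of Client M fit (value 29) → 53 remain.
Client T: take in full, 30 Mbps for value 25 → 23 left.
Fill the last 23 Mbps with part of Client C: 23/28 of it earns 5.75.

23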